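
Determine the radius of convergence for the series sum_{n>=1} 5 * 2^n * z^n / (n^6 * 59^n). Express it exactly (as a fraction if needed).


Step 1: General term a_n = 5 * 2^n / (n^6 * 59^n)
Step 2: By the root test, |a_n|^(1/n) = 5^(1/n) * 2 / (n^(6/n) * 59) -> 2/59 as n -> infinity (since 5^(1/n) -> 1 and n^(6/n) -> 1)
Step 3: R = 1/lim|a_n|^(1/n) = 59/2

59/2


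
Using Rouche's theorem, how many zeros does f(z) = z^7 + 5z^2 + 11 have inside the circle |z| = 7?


Step 1: On |z| = 7 the three terms have sizes |z^7| = 7^7 = 823543, |5z^2| = 5*7^2 = 245, |11| = 11
Step 2: The dominant term is g(z) = z^7; let h(z) = 5z^2 + 11 so f = g + h
Step 3: On |z| = 7: |g| = 823543 and |h| <= 245 + 11 = 256
Step 4: Since 823543 > 256, |h| < |g| on |z| = 7, so by Rouche f has the same number of zeros as g inside |z| < 7
Step 5: g(z) = z^7 has 7 zeros (all at the origin) inside |z| < 7. Answer = 7

7


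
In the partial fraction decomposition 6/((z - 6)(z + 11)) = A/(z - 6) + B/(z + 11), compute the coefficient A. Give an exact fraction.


Step 1: Multiply both sides by (z - 6) and set z = 6
Step 2: A = 6 / (6 + 11)
Step 3: A = 6 / 17
Step 4: A = 6/17

6/17


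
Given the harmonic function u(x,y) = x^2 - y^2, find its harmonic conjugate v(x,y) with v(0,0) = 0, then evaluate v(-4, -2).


Step 1: v_x = -u_y = 2y + 0
Step 2: v_y = u_x = 2x + 0
Step 3: v = 2xy + C
Step 4: v(0,0) = 0 => C = 0
Step 5: v(-4, -2) = 16

16


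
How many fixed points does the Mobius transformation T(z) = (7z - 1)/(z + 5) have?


Step 1: Fixed points satisfy T(z) = z
Step 2: z^2 - 2z + 1 = 0
Step 3: Discriminant = (-2)^2 - 4*1*1 = 0
Step 4: Number of fixed points = 1

1


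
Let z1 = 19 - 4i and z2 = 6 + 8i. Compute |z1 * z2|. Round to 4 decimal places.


Step 1: |z1| = sqrt(19^2 + (-4)^2) = sqrt(377)
Step 2: |z2| = sqrt(6^2 + 8^2) = sqrt(100)
Step 3: |z1*z2| = |z1|*|z2| = sqrt(377) * sqrt(100) = sqrt(377 * 100) = sqrt(37700)
Step 4: = 194.1649

194.1649


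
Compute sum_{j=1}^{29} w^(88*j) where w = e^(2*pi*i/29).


Step 1: The sum sum_{j=1}^{n} w^(k*j) equals n if n | k, else 0.
Step 2: Here n = 29, k = 88
Step 3: Does n divide k? 29 | 88 -> False
Step 4: Sum = 0

0


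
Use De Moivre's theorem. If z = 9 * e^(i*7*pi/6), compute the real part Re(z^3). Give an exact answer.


Step 1: By De Moivre's theorem, z^3 = 9^3 * e^(i*3*7*pi/6) = 729 * (cos(7*pi/2) + i*sin(7*pi/2))
Step 2: |z|^3 = 9^3 = 729
Step 3: Reduce the angle mod 2*pi: 7*pi/2 - 2*pi = 3*pi/2
Step 4: cos(3*pi/2) = 0
Step 5: Re(z^3) = 729 * 0 = 0

0


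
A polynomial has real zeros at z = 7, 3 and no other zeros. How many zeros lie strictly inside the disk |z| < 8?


Step 1: Check each root:
  z = 7: |7| = 7 < 8
  z = 3: |3| = 3 < 8
Step 2: Count = 2

2


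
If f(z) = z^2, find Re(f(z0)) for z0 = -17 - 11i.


Step 1: z0 = -17 - 11i
Step 2: z0^2 = (-17)^2 - (-11)^2 + 374i
Step 3: real part = 289 - 121 = 168

168


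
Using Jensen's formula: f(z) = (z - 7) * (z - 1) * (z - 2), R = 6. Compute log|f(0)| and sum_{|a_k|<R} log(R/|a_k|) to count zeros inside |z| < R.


Jensen's formula: (1/2pi)*integral log|f(Re^it)|dt = log|f(0)| + sum_{|a_k|<R} log(R/|a_k|)
Step 1: f(0) = (-7) * (-1) * (-2) = -14
Step 2: log|f(0)| = log|7| + log|1| + log|2| = 2.6391
Step 3: Zeros inside |z| < 6: 1, 2
Step 4: Jensen sum = log(6/1) + log(6/2) = 2.8904
Step 5: n(R) = number of terms in the Jensen sum = count of zeros inside |z| < 6 = 2

2


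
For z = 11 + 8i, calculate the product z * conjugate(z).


Step 1: conj(z) = 11 - 8i
Step 2: z * conj(z) = 11^2 + 8^2
Step 3: = 121 + 64 = 185

185


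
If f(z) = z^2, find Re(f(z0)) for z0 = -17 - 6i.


Step 1: z0 = -17 - 6i
Step 2: z0^2 = (-17)^2 - (-6)^2 + 204i
Step 3: real part = 289 - 36 = 253

253


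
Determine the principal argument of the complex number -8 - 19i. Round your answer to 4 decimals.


Step 1: z = -8 - 19i
Step 2: arg(z) = atan2(-19, -8)
Step 3: arg(z) = -1.9693

-1.9693


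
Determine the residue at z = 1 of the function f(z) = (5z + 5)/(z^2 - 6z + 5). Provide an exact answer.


Step 1: Q(z) = z^2 - 6z + 5 = (z - 1)(z - 5)
Step 2: Q'(z) = 2z - 6
Step 3: Q'(1) = -4, P(1) = 10
Step 4: Res = P(1)/Q'(1) = 10/(-4) = -5/2

-5/2


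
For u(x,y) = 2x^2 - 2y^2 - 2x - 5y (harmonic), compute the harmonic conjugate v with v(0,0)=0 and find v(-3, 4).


Step 1: v_x = -u_y = 4y + 5
Step 2: v_y = u_x = 4x - 2
Step 3: v = 4xy + 5x - 2y + C
Step 4: v(0,0) = 0 => C = 0
Step 5: v(-3, 4) = -71

-71


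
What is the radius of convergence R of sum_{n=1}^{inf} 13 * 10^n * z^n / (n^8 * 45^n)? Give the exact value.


Step 1: General term a_n = 13 * 10^n / (n^8 * 45^n)
Step 2: By the root test, |a_n|^(1/n) = 13^(1/n) * 10 / (n^(8/n) * 45) -> 10/45 as n -> infinity (since 13^(1/n) -> 1 and n^(8/n) -> 1)
Step 3: R = 1/lim|a_n|^(1/n) = 45/10 = 9/2

9/2


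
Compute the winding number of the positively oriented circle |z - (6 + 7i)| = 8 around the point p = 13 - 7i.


Step 1: Center c = (6, 7), radius = 8
Step 2: |p - c|^2 = 7^2 + (-14)^2 = 245
Step 3: r^2 = 64
Step 4: |p-c| > r so winding number = 0

0


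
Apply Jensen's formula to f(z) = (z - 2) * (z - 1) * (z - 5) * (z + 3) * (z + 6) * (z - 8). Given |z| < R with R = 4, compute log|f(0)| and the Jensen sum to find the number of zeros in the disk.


Jensen's formula: (1/2pi)*integral log|f(Re^it)|dt = log|f(0)| + sum_{|a_k|<R} log(R/|a_k|)
Step 1: f(0) = (-2) * (-1) * (-5) * 3 * 6 * (-8) = 1440
Step 2: log|f(0)| = log|2| + log|1| + log|5| + log|-3| + log|-6| + log|8| = 7.2724
Step 3: Zeros inside |z| < 4: 2, 1, -3
Step 4: Jensen sum = log(4/2) + log(4/1) + log(4/3) = 2.3671
Step 5: n(R) = number of terms in the Jensen sum = count of zeros inside |z| < 4 = 3

3


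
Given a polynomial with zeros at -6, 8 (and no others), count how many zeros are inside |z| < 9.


Step 1: Check each root:
  z = -6: |-6| = 6 < 9
  z = 8: |8| = 8 < 9
Step 2: Count = 2

2


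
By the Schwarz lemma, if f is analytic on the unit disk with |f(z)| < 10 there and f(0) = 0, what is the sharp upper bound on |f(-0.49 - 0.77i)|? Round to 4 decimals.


Step 1: g = f/10 maps D -> D with g(0) = 0, so by the Schwarz lemma |g(z)| <= |z|, i.e. |f(z)| <= 10|z|; this is sharp (f(z) = 10z).
Step 2: |z0|^2 = (-0.49)^2 + (-0.77)^2 = 0.833
Step 3: |z0| = sqrt(0.833) = 0.912688
Step 4: Best bound = 10 * |z0| = 10 * 0.912688 = 9.1269

9.1269


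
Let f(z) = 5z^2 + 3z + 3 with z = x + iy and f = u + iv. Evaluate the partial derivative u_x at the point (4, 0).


Step 1: f(z) = 5(x+iy)^2 + 3(x+iy) + 3
Step 2: u = 5(x^2 - y^2) + 3x + 3
Step 3: u_x = 10x + 3
Step 4: At (4, 0): u_x = 40 + 3 = 43

43


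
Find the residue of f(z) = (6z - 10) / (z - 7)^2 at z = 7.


Step 1: Pole of order 2 at z = 7
Step 2: Res = lim d/dz [(z - 7)^2 * f(z)] as z -> 7
Step 3: (z - 7)^2 * f(z) = 6z - 10
Step 4: d/dz[6z - 10] = 6

6


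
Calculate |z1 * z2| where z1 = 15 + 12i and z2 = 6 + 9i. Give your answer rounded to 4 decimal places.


Step 1: |z1| = sqrt(15^2 + 12^2) = sqrt(369)
Step 2: |z2| = sqrt(6^2 + 9^2) = sqrt(117)
Step 3: |z1*z2| = |z1|*|z2| = sqrt(369) * sqrt(117) = sqrt(369 * 117) = sqrt(43173)
Step 4: = 207.7811

207.7811


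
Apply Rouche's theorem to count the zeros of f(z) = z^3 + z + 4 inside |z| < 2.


Step 1: On |z| = 2 the three terms have sizes |z^3| = 2^3 = 8, |z| = 2, |4| = 4
Step 2: The dominant term is g(z) = z^3; let h(z) = z + 4 so f = g + h
Step 3: On |z| = 2: |g| = 8 and |h| <= 2 + 4 = 6
Step 4: Since 8 > 6, |h| < |g| on |z| = 2, so by Rouche f has the same number of zeros as g inside |z| < 2
Step 5: g(z) = z^3 has 3 zeros (all at the origin) inside |z| < 2. Answer = 3

3


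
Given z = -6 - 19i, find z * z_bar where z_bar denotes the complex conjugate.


Step 1: conj(z) = -6 + 19i
Step 2: z * conj(z) = (-6)^2 + (-19)^2
Step 3: = 36 + 361 = 397

397


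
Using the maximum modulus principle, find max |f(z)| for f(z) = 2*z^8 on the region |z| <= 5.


Step 1: On |z| = 5, |f(z)| = 2 * |z|^8 = 2 * 5^8
Step 2: By maximum modulus principle, maximum is on boundary.
Step 3: Maximum = 2 * 390625 = 781250

781250


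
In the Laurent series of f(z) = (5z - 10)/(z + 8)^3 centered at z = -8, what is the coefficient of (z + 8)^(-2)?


Step 1: Write the numerator in powers of (z + 8): 5z - 10 = 5(z + 8) + (5*(-8) - 10) = 5(z + 8) - 50
Step 2: Divide by (z + 8)^3: f(z) = -50(z + 8)^(-3) + 5(z + 8)^(-2)
Step 3: This finite sum is the Laurent series of f about z = -8.
Step 4: Coefficient of (z + 8)^(-2) = coefficient of (z + 8) in the re-centred numerator = 5

5


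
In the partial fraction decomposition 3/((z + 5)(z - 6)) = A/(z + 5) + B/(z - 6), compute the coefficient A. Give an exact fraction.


Step 1: Multiply both sides by (z + 5) and set z = -5
Step 2: A = 3 / (-5 - 6)
Step 3: A = 3 / (-11)
Step 4: A = -3/11

-3/11


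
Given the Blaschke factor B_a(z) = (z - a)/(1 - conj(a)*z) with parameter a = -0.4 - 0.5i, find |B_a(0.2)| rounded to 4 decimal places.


Step 1: Numerator z0 - a = 0.2 - (-0.4 - 0.5i) = 0.6 + 0.5i
Step 2: Denominator 1 - conj(a)*z0 = 1 - (-0.4 + 0.5i)*0.2 = 1.08 - 0.1i
Step 3: |z0 - a|^2 = 0.6^2 + 0.5^2 = 0.61; |1 - conj(a)*z0|^2 = 1.08^2 + (-0.1)^2 = 1.1764
Step 4: |B_a(0.2)| = sqrt(0.61 / 1.1764) = sqrt(0.518531)
Step 5: = 0.7201

0.7201


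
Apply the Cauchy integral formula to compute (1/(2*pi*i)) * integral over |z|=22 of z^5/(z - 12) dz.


Step 1: f(z) = z^5, a = 12 is inside |z| = 22
Step 2: By Cauchy integral formula: (1/(2pi*i)) * integral = f(a)
Step 3: f(12) = 12^5 = 248832

248832


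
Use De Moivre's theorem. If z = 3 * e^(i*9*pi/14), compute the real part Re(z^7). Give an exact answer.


Step 1: By De Moivre's theorem, z^7 = 3^7 * e^(i*7*9*pi/14) = 2187 * (cos(9*pi/2) + i*sin(9*pi/2))
Step 2: |z|^7 = 3^7 = 2187
Step 3: Reduce the angle mod 2*pi: 9*pi/2 - 4*pi = pi/2
Step 4: cos(pi/2) = 0
Step 5: Re(z^7) = 2187 * 0 = 0

0


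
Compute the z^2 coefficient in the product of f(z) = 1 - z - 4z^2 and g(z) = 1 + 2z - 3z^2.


Step 1: z^2 term in f*g comes from: (1)*(-3z^2) + (-z)*(2z) + (-4z^2)*(1)
Step 2: = -3 - 2 - 4
Step 3: = -9

-9


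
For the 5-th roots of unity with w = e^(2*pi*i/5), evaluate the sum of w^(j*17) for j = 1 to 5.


Step 1: The sum sum_{j=1}^{n} w^(k*j) equals n if n | k, else 0.
Step 2: Here n = 5, k = 17
Step 3: Does n divide k? 5 | 17 -> False
Step 4: Sum = 0

0


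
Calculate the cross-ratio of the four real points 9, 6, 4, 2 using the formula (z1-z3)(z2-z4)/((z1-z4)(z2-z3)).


Step 1: (z1-z3)(z2-z4) = 5 * 4 = 20
Step 2: (z1-z4)(z2-z3) = 7 * 2 = 14
Step 3: Cross-ratio = 20/14 = 10/7

10/7


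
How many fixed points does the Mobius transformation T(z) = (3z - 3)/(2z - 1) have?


Step 1: Fixed points satisfy T(z) = z
Step 2: 2z^2 - 4z + 3 = 0
Step 3: Discriminant = (-4)^2 - 4*2*3 = -8
Step 4: Number of fixed points = 2

2


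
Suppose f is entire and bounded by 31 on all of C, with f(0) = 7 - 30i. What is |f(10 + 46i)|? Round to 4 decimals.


Step 1: By Liouville's theorem, a bounded entire function is constant.
Step 2: f(z) = f(0) = 7 - 30i for all z.
Step 3: |f(w)| = |7 - 30i| = sqrt(49 + 900)
Step 4: = 30.8058

30.8058


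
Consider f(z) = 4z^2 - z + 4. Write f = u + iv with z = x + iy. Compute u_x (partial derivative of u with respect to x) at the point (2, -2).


Step 1: f(z) = 4(x+iy)^2 - (x+iy) + 4
Step 2: u = 4(x^2 - y^2) - x + 4
Step 3: u_x = 8x - 1
Step 4: At (2, -2): u_x = 16 - 1 = 15

15


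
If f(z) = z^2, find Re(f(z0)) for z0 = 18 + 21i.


Step 1: z0 = 18 + 21i
Step 2: z0^2 = 18^2 - 21^2 + 756i
Step 3: real part = 324 - 441 = -117

-117


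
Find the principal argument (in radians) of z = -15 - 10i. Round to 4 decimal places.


Step 1: z = -15 - 10i
Step 2: arg(z) = atan2(-10, -15)
Step 3: arg(z) = -2.5536

-2.5536


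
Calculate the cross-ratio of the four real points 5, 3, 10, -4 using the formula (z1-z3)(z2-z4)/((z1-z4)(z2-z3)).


Step 1: (z1-z3)(z2-z4) = (-5) * 7 = -35
Step 2: (z1-z4)(z2-z3) = 9 * (-7) = -63
Step 3: Cross-ratio = 35/63 = 5/9

5/9


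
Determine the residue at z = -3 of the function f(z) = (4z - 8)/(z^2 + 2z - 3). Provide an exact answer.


Step 1: Q(z) = z^2 + 2z - 3 = (z + 3)(z - 1)
Step 2: Q'(z) = 2z + 2
Step 3: Q'(-3) = -4, P(-3) = -20
Step 4: Res = P(-3)/Q'(-3) = -20/(-4) = 5

5


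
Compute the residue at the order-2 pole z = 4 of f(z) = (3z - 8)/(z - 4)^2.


Step 1: Pole of order 2 at z = 4
Step 2: Res = lim d/dz [(z - 4)^2 * f(z)] as z -> 4
Step 3: (z - 4)^2 * f(z) = 3z - 8
Step 4: d/dz[3z - 8] = 3

3


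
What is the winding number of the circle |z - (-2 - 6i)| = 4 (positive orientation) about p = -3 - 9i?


Step 1: Center c = (-2, -6), radius = 4
Step 2: |p - c|^2 = (-1)^2 + (-3)^2 = 10
Step 3: r^2 = 16
Step 4: |p-c| < r so winding number = 1

1


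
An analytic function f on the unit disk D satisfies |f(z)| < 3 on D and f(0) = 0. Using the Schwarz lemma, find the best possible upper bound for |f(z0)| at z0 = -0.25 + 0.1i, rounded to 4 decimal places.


Step 1: g = f/3 maps D -> D with g(0) = 0, so by the Schwarz lemma |g(z)| <= |z|, i.e. |f(z)| <= 3|z|; this is sharp (f(z) = 3z).
Step 2: |z0|^2 = (-0.25)^2 + 0.1^2 = 0.0725
Step 3: |z0| = sqrt(0.0725) = 0.269258
Step 4: Best bound = 3 * |z0| = 3 * 0.269258 = 0.8078

0.8078


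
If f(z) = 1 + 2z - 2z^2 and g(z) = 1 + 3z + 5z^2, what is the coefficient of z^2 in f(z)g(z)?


Step 1: z^2 term in f*g comes from: (1)*(5z^2) + (2z)*(3z) + (-2z^2)*(1)
Step 2: = 5 + 6 - 2
Step 3: = 9

9


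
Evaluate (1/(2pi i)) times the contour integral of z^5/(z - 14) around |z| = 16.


Step 1: f(z) = z^5, a = 14 is inside |z| = 16
Step 2: By Cauchy integral formula: (1/(2pi*i)) * integral = f(a)
Step 3: f(14) = 14^5 = 537824

537824


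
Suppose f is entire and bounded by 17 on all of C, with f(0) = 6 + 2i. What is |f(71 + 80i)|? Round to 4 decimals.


Step 1: By Liouville's theorem, a bounded entire function is constant.
Step 2: f(z) = f(0) = 6 + 2i for all z.
Step 3: |f(w)| = |6 + 2i| = sqrt(36 + 4)
Step 4: = 6.3246

6.3246


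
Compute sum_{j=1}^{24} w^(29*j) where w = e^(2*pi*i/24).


Step 1: The sum sum_{j=1}^{n} w^(k*j) equals n if n | k, else 0.
Step 2: Here n = 24, k = 29
Step 3: Does n divide k? 24 | 29 -> False
Step 4: Sum = 0

0


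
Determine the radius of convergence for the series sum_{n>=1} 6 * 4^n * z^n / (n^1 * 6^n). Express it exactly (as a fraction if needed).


Step 1: General term a_n = 6 * 4^n / (n^1 * 6^n)
Step 2: By the root test, |a_n|^(1/n) = 6^(1/n) * 4 / (n^(1/n) * 6) -> 4/6 as n -> infinity (since 6^(1/n) -> 1 and n^(1/n) -> 1)
Step 3: R = 1/lim|a_n|^(1/n) = 6/4 = 3/2

3/2


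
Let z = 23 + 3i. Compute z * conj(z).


Step 1: conj(z) = 23 - 3i
Step 2: z * conj(z) = 23^2 + 3^2
Step 3: = 529 + 9 = 538

538


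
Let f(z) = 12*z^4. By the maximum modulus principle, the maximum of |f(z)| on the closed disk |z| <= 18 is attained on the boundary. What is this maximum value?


Step 1: On |z| = 18, |f(z)| = 12 * |z|^4 = 12 * 18^4
Step 2: By maximum modulus principle, maximum is on boundary.
Step 3: Maximum = 12 * 104976 = 1259712

1259712


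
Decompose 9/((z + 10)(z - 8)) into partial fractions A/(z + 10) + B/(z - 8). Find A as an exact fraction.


Step 1: Multiply both sides by (z + 10) and set z = -10
Step 2: A = 9 / (-10 - 8)
Step 3: A = 9 / (-18)
Step 4: A = -1/2

-1/2


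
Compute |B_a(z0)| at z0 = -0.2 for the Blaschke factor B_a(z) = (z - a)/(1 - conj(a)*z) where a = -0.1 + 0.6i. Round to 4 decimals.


Step 1: Numerator z0 - a = -0.2 - (-0.1 + 0.6i) = -0.1 - 0.6i
Step 2: Denominator 1 - conj(a)*z0 = 1 - (-0.1 - 0.6i)*(-0.2) = 0.98 - 0.12i
Step 3: |z0 - a|^2 = (-0.1)^2 + (-0.6)^2 = 0.37; |1 - conj(a)*z0|^2 = 0.98^2 + (-0.12)^2 = 0.9748
Step 4: |B_a(-0.2)| = sqrt(0.37 / 0.9748) = sqrt(0.379565)
Step 5: = 0.6161

0.6161


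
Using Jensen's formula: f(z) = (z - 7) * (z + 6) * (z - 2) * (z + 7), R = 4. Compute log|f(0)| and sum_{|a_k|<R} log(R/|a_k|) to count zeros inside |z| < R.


Jensen's formula: (1/2pi)*integral log|f(Re^it)|dt = log|f(0)| + sum_{|a_k|<R} log(R/|a_k|)
Step 1: f(0) = (-7) * 6 * (-2) * 7 = 588
Step 2: log|f(0)| = log|7| + log|-6| + log|2| + log|-7| = 6.3767
Step 3: Zeros inside |z| < 4: 2
Step 4: Jensen sum = log(4/2) = 0.6931
Step 5: n(R) = number of terms in the Jensen sum = count of zeros inside |z| < 4 = 1

1


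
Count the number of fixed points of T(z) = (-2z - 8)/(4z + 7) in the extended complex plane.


Step 1: Fixed points satisfy T(z) = z
Step 2: 4z^2 + 9z + 8 = 0
Step 3: Discriminant = 9^2 - 4*4*8 = -47
Step 4: Number of fixed points = 2

2


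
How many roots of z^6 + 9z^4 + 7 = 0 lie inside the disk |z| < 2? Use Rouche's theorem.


Step 1: On |z| = 2 the three terms have sizes |z^6| = 2^6 = 64, |9z^4| = 9*2^4 = 144, |7| = 7
Step 2: The dominant term is g(z) = 9z^4; let h(z) = z^6 + 7 so f = g + h
Step 3: On |z| = 2: |g| = 144 and |h| <= 64 + 7 = 71
Step 4: Since 144 > 71, |h| < |g| on |z| = 2, so by Rouche f has the same number of zeros as g inside |z| < 2
Step 5: g(z) = 9z^4 has 4 zeros (at the origin, multiplicity 4) inside |z| < 2. Answer = 4

4


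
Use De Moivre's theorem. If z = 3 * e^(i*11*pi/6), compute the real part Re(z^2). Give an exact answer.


Step 1: By De Moivre's theorem, z^2 = 3^2 * e^(i*2*11*pi/6) = 9 * (cos(11*pi/3) + i*sin(11*pi/3))
Step 2: |z|^2 = 3^2 = 9
Step 3: Reduce the angle mod 2*pi: 11*pi/3 - 2*pi = 5*pi/3
Step 4: cos(5*pi/3) = 1/2
Step 5: Re(z^2) = 9 * 1/2 = 9/2

9/2


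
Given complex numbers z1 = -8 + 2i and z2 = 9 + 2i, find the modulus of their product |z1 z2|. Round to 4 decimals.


Step 1: |z1| = sqrt((-8)^2 + 2^2) = sqrt(68)
Step 2: |z2| = sqrt(9^2 + 2^2) = sqrt(85)
Step 3: |z1*z2| = |z1|*|z2| = sqrt(68) * sqrt(85) = sqrt(68 * 85) = sqrt(5780)
Step 4: = 76.0263

76.0263


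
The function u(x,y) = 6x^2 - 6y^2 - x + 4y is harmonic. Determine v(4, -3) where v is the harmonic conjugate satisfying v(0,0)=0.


Step 1: v_x = -u_y = 12y - 4
Step 2: v_y = u_x = 12x - 1
Step 3: v = 12xy - 4x - y + C
Step 4: v(0,0) = 0 => C = 0
Step 5: v(4, -3) = -157

-157


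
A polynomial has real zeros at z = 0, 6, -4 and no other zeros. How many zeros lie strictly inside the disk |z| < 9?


Step 1: Check each root:
  z = 0: |0| = 0 < 9
  z = 6: |6| = 6 < 9
  z = -4: |-4| = 4 < 9
Step 2: Count = 3

3


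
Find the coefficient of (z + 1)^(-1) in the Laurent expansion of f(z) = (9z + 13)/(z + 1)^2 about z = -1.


Step 1: Write the numerator in powers of (z + 1): 9z + 13 = 9(z + 1) + (9*(-1) + 13) = 9(z + 1) + 4
Step 2: Divide by (z + 1)^2: f(z) = 4(z + 1)^(-2) + 9(z + 1)^(-1)
Step 3: This finite sum is the Laurent series of f about z = -1.
Step 4: Coefficient of (z + 1)^(-1) = coefficient of (z + 1) in the re-centred numerator = 9

9


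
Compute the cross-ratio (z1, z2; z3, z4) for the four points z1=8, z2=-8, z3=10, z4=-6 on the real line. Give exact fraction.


Step 1: (z1-z3)(z2-z4) = (-2) * (-2) = 4
Step 2: (z1-z4)(z2-z3) = 14 * (-18) = -252
Step 3: Cross-ratio = -4/252 = -1/63

-1/63


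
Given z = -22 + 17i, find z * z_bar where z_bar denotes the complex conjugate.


Step 1: conj(z) = -22 - 17i
Step 2: z * conj(z) = (-22)^2 + 17^2
Step 3: = 484 + 289 = 773

773


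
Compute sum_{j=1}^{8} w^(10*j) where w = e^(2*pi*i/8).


Step 1: The sum sum_{j=1}^{n} w^(k*j) equals n if n | k, else 0.
Step 2: Here n = 8, k = 10
Step 3: Does n divide k? 8 | 10 -> False
Step 4: Sum = 0

0


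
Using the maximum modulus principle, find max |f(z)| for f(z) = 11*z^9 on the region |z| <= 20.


Step 1: On |z| = 20, |f(z)| = 11 * |z|^9 = 11 * 20^9
Step 2: By maximum modulus principle, maximum is on boundary.
Step 3: Maximum = 11 * 512000000000 = 5632000000000

5632000000000


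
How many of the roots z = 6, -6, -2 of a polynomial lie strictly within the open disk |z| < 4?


Step 1: Check each root:
  z = 6: |6| = 6 >= 4
  z = -6: |-6| = 6 >= 4
  z = -2: |-2| = 2 < 4
Step 2: Count = 1

1


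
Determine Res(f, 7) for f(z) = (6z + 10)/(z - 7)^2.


Step 1: Pole of order 2 at z = 7
Step 2: Res = lim d/dz [(z - 7)^2 * f(z)] as z -> 7
Step 3: (z - 7)^2 * f(z) = 6z + 10
Step 4: d/dz[6z + 10] = 6

6


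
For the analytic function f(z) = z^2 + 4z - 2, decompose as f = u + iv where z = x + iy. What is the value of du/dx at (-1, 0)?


Step 1: f(z) = (x+iy)^2 + 4(x+iy) - 2
Step 2: u = (x^2 - y^2) + 4x - 2
Step 3: u_x = 2x + 4
Step 4: At (-1, 0): u_x = -2 + 4 = 2

2


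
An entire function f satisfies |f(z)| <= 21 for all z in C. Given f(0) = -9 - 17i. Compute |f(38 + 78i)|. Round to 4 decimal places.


Step 1: By Liouville's theorem, a bounded entire function is constant.
Step 2: f(z) = f(0) = -9 - 17i for all z.
Step 3: |f(w)| = |-9 - 17i| = sqrt(81 + 289)
Step 4: = 19.2354

19.2354


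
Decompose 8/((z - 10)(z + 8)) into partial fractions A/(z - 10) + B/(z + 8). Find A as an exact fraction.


Step 1: Multiply both sides by (z - 10) and set z = 10
Step 2: A = 8 / (10 + 8)
Step 3: A = 8 / 18
Step 4: A = 4/9

4/9


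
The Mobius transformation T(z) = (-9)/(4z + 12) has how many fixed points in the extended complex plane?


Step 1: Fixed points satisfy T(z) = z
Step 2: 4z^2 + 12z + 9 = 0
Step 3: Discriminant = 12^2 - 4*4*9 = 0
Step 4: Number of fixed points = 1

1


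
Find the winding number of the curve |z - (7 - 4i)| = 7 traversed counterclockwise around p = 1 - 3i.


Step 1: Center c = (7, -4), radius = 7
Step 2: |p - c|^2 = (-6)^2 + 1^2 = 37
Step 3: r^2 = 49
Step 4: |p-c| < r so winding number = 1

1


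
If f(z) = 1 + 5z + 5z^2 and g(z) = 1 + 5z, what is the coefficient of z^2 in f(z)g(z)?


Step 1: z^2 term in f*g comes from: (1)*(0) + (5z)*(5z) + (5z^2)*(1)
Step 2: = 0 + 25 + 5
Step 3: = 30

30


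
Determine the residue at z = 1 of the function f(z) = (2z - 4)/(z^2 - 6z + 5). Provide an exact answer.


Step 1: Q(z) = z^2 - 6z + 5 = (z - 1)(z - 5)
Step 2: Q'(z) = 2z - 6
Step 3: Q'(1) = -4, P(1) = -2
Step 4: Res = P(1)/Q'(1) = -2/(-4) = 1/2

1/2


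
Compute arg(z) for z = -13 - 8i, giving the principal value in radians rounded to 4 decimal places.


Step 1: z = -13 - 8i
Step 2: arg(z) = atan2(-8, -13)
Step 3: arg(z) = -2.5899

-2.5899


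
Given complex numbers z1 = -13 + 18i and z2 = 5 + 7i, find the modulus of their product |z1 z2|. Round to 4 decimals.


Step 1: |z1| = sqrt((-13)^2 + 18^2) = sqrt(493)
Step 2: |z2| = sqrt(5^2 + 7^2) = sqrt(74)
Step 3: |z1*z2| = |z1|*|z2| = sqrt(493) * sqrt(74) = sqrt(493 * 74) = sqrt(36482)
Step 4: = 191.0026

191.0026


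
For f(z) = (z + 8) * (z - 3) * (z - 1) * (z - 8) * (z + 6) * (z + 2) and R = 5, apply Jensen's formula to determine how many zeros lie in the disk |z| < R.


Jensen's formula: (1/2pi)*integral log|f(Re^it)|dt = log|f(0)| + sum_{|a_k|<R} log(R/|a_k|)
Step 1: f(0) = 8 * (-3) * (-1) * (-8) * 6 * 2 = -2304
Step 2: log|f(0)| = log|-8| + log|3| + log|1| + log|8| + log|-6| + log|-2| = 7.7424
Step 3: Zeros inside |z| < 5: 3, 1, -2
Step 4: Jensen sum = log(5/3) + log(5/1) + log(5/2) = 3.0366
Step 5: n(R) = number of terms in the Jensen sum = count of zeros inside |z| < 5 = 3

3


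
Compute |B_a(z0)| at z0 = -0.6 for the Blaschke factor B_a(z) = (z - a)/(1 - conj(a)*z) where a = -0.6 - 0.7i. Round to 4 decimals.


Step 1: Numerator z0 - a = -0.6 - (-0.6 - 0.7i) = 0 + 0.7i
Step 2: Denominator 1 - conj(a)*z0 = 1 - (-0.6 + 0.7i)*(-0.6) = 0.64 + 0.42i
Step 3: |z0 - a|^2 = 0^2 + 0.7^2 = 0.49; |1 - conj(a)*z0|^2 = 0.64^2 + 0.42^2 = 0.586
Step 4: |B_a(-0.6)| = sqrt(0.49 / 0.586) = sqrt(0.836177)
Step 5: = 0.9144

0.9144


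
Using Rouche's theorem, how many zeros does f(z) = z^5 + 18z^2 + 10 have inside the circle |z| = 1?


Step 1: On |z| = 1 the three terms have sizes |z^5| = 1^5 = 1, |18z^2| = 18*1^2 = 18, |10| = 10
Step 2: The dominant term is g(z) = 18z^2; let h(z) = z^5 + 10 so f = g + h
Step 3: On |z| = 1: |g| = 18 and |h| <= 1 + 10 = 11
Step 4: Since 18 > 11, |h| < |g| on |z| = 1, so by Rouche f has the same number of zeros as g inside |z| < 1
Step 5: g(z) = 18z^2 has 2 zeros (at the origin, multiplicity 2) inside |z| < 1. Answer = 2

2


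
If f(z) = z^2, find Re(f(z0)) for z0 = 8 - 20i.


Step 1: z0 = 8 - 20i
Step 2: z0^2 = 8^2 - (-20)^2 - 320i
Step 3: real part = 64 - 400 = -336

-336


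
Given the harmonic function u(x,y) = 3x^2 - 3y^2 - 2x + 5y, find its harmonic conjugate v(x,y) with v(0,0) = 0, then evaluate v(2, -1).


Step 1: v_x = -u_y = 6y - 5
Step 2: v_y = u_x = 6x - 2
Step 3: v = 6xy - 5x - 2y + C
Step 4: v(0,0) = 0 => C = 0
Step 5: v(2, -1) = -20

-20


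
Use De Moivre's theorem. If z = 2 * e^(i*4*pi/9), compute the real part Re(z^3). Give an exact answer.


Step 1: By De Moivre's theorem, z^3 = 2^3 * e^(i*3*4*pi/9) = 8 * (cos(4*pi/3) + i*sin(4*pi/3))
Step 2: |z|^3 = 2^3 = 8
Step 3: The angle 4*pi/3 already lies in [0, 2*pi)
Step 4: cos(4*pi/3) = -1/2
Step 5: Re(z^3) = 8 * (-1/2) = -4

-4


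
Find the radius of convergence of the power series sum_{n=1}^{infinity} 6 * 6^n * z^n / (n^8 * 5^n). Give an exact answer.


Step 1: General term a_n = 6 * 6^n / (n^8 * 5^n)
Step 2: By the root test, |a_n|^(1/n) = 6^(1/n) * 6 / (n^(8/n) * 5) -> 6/5 as n -> infinity (since 6^(1/n) -> 1 and n^(8/n) -> 1)
Step 3: R = 1/lim|a_n|^(1/n) = 5/6

5/6


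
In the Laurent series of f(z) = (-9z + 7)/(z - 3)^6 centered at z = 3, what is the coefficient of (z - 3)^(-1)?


Step 1: Write the numerator in powers of (z - 3): -9z + 7 = -9(z - 3) + (-9*3 + 7) = -9(z - 3) - 20
Step 2: Divide by (z - 3)^6: f(z) = -20(z - 3)^(-6) - 9(z - 3)^(-5)
Step 3: This finite sum is the Laurent series of f about z = 3.
Step 4: Only the powers -6 and -5 appear, so the coefficient of (z - 3)^(-1) = 0

0


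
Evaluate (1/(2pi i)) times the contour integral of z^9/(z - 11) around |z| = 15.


Step 1: f(z) = z^9, a = 11 is inside |z| = 15
Step 2: By Cauchy integral formula: (1/(2pi*i)) * integral = f(a)
Step 3: f(11) = 11^9 = 2357947691

2357947691


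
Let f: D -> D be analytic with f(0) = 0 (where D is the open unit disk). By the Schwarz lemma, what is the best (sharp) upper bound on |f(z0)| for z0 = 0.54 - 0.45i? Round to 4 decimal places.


Step 1: Schwarz lemma: if f: D -> D is analytic with f(0) = 0, then |f(z)| <= |z| for all z in D, and this is sharp (f(z) = z).
Step 2: |z0|^2 = 0.54^2 + (-0.45)^2 = 0.4941
Step 3: |z0| = sqrt(0.4941) = 0.702922
Step 4: Best bound = |z0| = 0.7029

0.7029


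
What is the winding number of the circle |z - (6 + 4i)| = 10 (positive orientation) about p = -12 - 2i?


Step 1: Center c = (6, 4), radius = 10
Step 2: |p - c|^2 = (-18)^2 + (-6)^2 = 360
Step 3: r^2 = 100
Step 4: |p-c| > r so winding number = 0

0


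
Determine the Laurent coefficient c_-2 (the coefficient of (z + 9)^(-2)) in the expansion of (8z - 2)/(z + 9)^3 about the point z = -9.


Step 1: Write the numerator in powers of (z + 9): 8z - 2 = 8(z + 9) + (8*(-9) - 2) = 8(z + 9) - 74
Step 2: Divide by (z + 9)^3: f(z) = -74(z + 9)^(-3) + 8(z + 9)^(-2)
Step 3: This finite sum is the Laurent series of f about z = -9.
Step 4: Coefficient of (z + 9)^(-2) = coefficient of (z + 9) in the re-centred numerator = 8

8


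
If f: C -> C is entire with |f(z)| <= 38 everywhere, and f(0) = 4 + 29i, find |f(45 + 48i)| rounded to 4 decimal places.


Step 1: By Liouville's theorem, a bounded entire function is constant.
Step 2: f(z) = f(0) = 4 + 29i for all z.
Step 3: |f(w)| = |4 + 29i| = sqrt(16 + 841)
Step 4: = 29.2746

29.2746


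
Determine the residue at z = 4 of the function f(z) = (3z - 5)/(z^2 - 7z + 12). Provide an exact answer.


Step 1: Q(z) = z^2 - 7z + 12 = (z - 4)(z - 3)
Step 2: Q'(z) = 2z - 7
Step 3: Q'(4) = 1, P(4) = 7
Step 4: Res = P(4)/Q'(4) = 7/1 = 7

7


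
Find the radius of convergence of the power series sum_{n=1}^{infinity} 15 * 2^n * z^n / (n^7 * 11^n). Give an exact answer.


Step 1: General term a_n = 15 * 2^n / (n^7 * 11^n)
Step 2: By the root test, |a_n|^(1/n) = 15^(1/n) * 2 / (n^(7/n) * 11) -> 2/11 as n -> infinity (since 15^(1/n) -> 1 and n^(7/n) -> 1)
Step 3: R = 1/lim|a_n|^(1/n) = 11/2

11/2


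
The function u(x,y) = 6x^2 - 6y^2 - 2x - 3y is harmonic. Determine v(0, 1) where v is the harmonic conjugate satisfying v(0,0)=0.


Step 1: v_x = -u_y = 12y + 3
Step 2: v_y = u_x = 12x - 2
Step 3: v = 12xy + 3x - 2y + C
Step 4: v(0,0) = 0 => C = 0
Step 5: v(0, 1) = -2

-2


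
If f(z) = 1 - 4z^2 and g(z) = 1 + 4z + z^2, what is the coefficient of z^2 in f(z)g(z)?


Step 1: z^2 term in f*g comes from: (1)*(z^2) + (0)*(4z) + (-4z^2)*(1)
Step 2: = 1 + 0 - 4
Step 3: = -3

-3


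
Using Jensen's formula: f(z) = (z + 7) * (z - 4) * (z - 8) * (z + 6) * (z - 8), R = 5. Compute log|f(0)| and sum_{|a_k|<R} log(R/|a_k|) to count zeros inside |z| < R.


Jensen's formula: (1/2pi)*integral log|f(Re^it)|dt = log|f(0)| + sum_{|a_k|<R} log(R/|a_k|)
Step 1: f(0) = 7 * (-4) * (-8) * 6 * (-8) = -10752
Step 2: log|f(0)| = log|-7| + log|4| + log|8| + log|-6| + log|8| = 9.2828
Step 3: Zeros inside |z| < 5: 4
Step 4: Jensen sum = log(5/4) = 0.2231
Step 5: n(R) = number of terms in the Jensen sum = count of zeros inside |z| < 5 = 1

1


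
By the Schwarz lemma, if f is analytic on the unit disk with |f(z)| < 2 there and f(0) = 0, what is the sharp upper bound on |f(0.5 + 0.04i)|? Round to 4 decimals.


Step 1: g = f/2 maps D -> D with g(0) = 0, so by the Schwarz lemma |g(z)| <= |z|, i.e. |f(z)| <= 2|z|; this is sharp (f(z) = 2z).
Step 2: |z0|^2 = 0.5^2 + 0.04^2 = 0.2516
Step 3: |z0| = sqrt(0.2516) = 0.501597
Step 4: Best bound = 2 * |z0| = 2 * 0.501597 = 1.0032

1.0032


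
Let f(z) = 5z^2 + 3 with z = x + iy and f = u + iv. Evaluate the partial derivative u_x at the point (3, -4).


Step 1: f(z) = 5(x+iy)^2 + 3
Step 2: u = 5(x^2 - y^2) + 3
Step 3: u_x = 10x + 0
Step 4: At (3, -4): u_x = 30 + 0 = 30

30


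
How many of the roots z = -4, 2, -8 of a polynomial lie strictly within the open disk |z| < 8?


Step 1: Check each root:
  z = -4: |-4| = 4 < 8
  z = 2: |2| = 2 < 8
  z = -8: |-8| = 8 >= 8
Step 2: Count = 2

2


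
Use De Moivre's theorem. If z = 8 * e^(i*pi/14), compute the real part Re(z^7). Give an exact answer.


Step 1: By De Moivre's theorem, z^7 = 8^7 * e^(i*7*pi/14) = 2097152 * (cos(pi/2) + i*sin(pi/2))
Step 2: |z|^7 = 8^7 = 2097152
Step 3: The angle pi/2 already lies in [0, 2*pi)
Step 4: cos(pi/2) = 0
Step 5: Re(z^7) = 2097152 * 0 = 0

0


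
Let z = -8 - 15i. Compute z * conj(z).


Step 1: conj(z) = -8 + 15i
Step 2: z * conj(z) = (-8)^2 + (-15)^2
Step 3: = 64 + 225 = 289

289


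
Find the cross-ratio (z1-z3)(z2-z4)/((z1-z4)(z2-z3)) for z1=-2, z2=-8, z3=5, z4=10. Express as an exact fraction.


Step 1: (z1-z3)(z2-z4) = (-7) * (-18) = 126
Step 2: (z1-z4)(z2-z3) = (-12) * (-13) = 156
Step 3: Cross-ratio = 126/156 = 21/26

21/26


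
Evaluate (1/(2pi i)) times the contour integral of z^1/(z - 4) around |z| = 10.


Step 1: f(z) = z^1, a = 4 is inside |z| = 10
Step 2: By Cauchy integral formula: (1/(2pi*i)) * integral = f(a)
Step 3: f(4) = 4^1 = 4

4


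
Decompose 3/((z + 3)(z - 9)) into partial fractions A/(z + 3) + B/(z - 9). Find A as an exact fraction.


Step 1: Multiply both sides by (z + 3) and set z = -3
Step 2: A = 3 / (-3 - 9)
Step 3: A = 3 / (-12)
Step 4: A = -1/4

-1/4


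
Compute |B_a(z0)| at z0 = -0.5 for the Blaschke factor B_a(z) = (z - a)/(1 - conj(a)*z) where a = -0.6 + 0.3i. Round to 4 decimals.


Step 1: Numerator z0 - a = -0.5 - (-0.6 + 0.3i) = 0.1 - 0.3i
Step 2: Denominator 1 - conj(a)*z0 = 1 - (-0.6 - 0.3i)*(-0.5) = 0.7 - 0.15i
Step 3: |z0 - a|^2 = 0.1^2 + (-0.3)^2 = 0.1; |1 - conj(a)*z0|^2 = 0.7^2 + (-0.15)^2 = 0.5125
Step 4: |B_a(-0.5)| = sqrt(0.1 / 0.5125) = sqrt(0.195122)
Step 5: = 0.4417

0.4417


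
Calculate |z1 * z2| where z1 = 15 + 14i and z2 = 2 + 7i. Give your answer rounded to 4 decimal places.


Step 1: |z1| = sqrt(15^2 + 14^2) = sqrt(421)
Step 2: |z2| = sqrt(2^2 + 7^2) = sqrt(53)
Step 3: |z1*z2| = |z1|*|z2| = sqrt(421) * sqrt(53) = sqrt(421 * 53) = sqrt(22313)
Step 4: = 149.3754

149.3754


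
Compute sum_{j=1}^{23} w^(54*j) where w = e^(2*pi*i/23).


Step 1: The sum sum_{j=1}^{n} w^(k*j) equals n if n | k, else 0.
Step 2: Here n = 23, k = 54
Step 3: Does n divide k? 23 | 54 -> False
Step 4: Sum = 0

0


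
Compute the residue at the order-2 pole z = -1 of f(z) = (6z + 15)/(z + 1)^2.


Step 1: Pole of order 2 at z = -1
Step 2: Res = lim d/dz [(z + 1)^2 * f(z)] as z -> -1
Step 3: (z + 1)^2 * f(z) = 6z + 15
Step 4: d/dz[6z + 15] = 6

6


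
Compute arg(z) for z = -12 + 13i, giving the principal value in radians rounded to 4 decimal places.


Step 1: z = -12 + 13i
Step 2: arg(z) = atan2(13, -12)
Step 3: arg(z) = 2.3162

2.3162


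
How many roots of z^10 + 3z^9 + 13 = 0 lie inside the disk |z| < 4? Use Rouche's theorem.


Step 1: On |z| = 4 the three terms have sizes |z^10| = 4^10 = 1048576, |3z^9| = 3*4^9 = 786432, |13| = 13
Step 2: The dominant term is g(z) = z^10; let h(z) = 3z^9 + 13 so f = g + h
Step 3: On |z| = 4: |g| = 1048576 and |h| <= 786432 + 13 = 786445
Step 4: Since 1048576 > 786445, |h| < |g| on |z| = 4, so by Rouche f has the same number of zeros as g inside |z| < 4
Step 5: g(z) = z^10 has 10 zeros (all at the origin) inside |z| < 4. Answer = 10

10


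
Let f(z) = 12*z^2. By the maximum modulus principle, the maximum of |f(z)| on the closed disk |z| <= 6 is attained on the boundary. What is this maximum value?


Step 1: On |z| = 6, |f(z)| = 12 * |z|^2 = 12 * 6^2
Step 2: By maximum modulus principle, maximum is on boundary.
Step 3: Maximum = 12 * 36 = 432

432


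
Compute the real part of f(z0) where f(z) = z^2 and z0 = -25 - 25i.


Step 1: z0 = -25 - 25i
Step 2: z0^2 = (-25)^2 - (-25)^2 + 1250i
Step 3: real part = 625 - 625 = 0

0


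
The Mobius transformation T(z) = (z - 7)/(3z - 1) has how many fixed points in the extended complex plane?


Step 1: Fixed points satisfy T(z) = z
Step 2: 3z^2 - 2z + 7 = 0
Step 3: Discriminant = (-2)^2 - 4*3*7 = -80
Step 4: Number of fixed points = 2

2


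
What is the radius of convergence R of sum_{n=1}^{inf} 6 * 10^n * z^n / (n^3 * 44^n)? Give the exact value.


Step 1: General term a_n = 6 * 10^n / (n^3 * 44^n)
Step 2: By the root test, |a_n|^(1/n) = 6^(1/n) * 10 / (n^(3/n) * 44) -> 10/44 as n -> infinity (since 6^(1/n) -> 1 and n^(3/n) -> 1)
Step 3: R = 1/lim|a_n|^(1/n) = 44/10 = 22/5

22/5


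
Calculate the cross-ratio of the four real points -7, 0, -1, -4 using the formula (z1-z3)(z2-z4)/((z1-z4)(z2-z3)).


Step 1: (z1-z3)(z2-z4) = (-6) * 4 = -24
Step 2: (z1-z4)(z2-z3) = (-3) * 1 = -3
Step 3: Cross-ratio = 24/3 = 8

8


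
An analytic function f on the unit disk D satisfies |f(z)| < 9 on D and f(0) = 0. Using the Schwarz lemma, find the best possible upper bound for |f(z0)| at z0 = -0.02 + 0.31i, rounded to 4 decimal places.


Step 1: g = f/9 maps D -> D with g(0) = 0, so by the Schwarz lemma |g(z)| <= |z|, i.e. |f(z)| <= 9|z|; this is sharp (f(z) = 9z).
Step 2: |z0|^2 = (-0.02)^2 + 0.31^2 = 0.0965
Step 3: |z0| = sqrt(0.0965) = 0.310644
Step 4: Best bound = 9 * |z0| = 9 * 0.310644 = 2.7958

2.7958


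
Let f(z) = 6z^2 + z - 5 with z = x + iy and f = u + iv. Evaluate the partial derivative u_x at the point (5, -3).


Step 1: f(z) = 6(x+iy)^2 + (x+iy) - 5
Step 2: u = 6(x^2 - y^2) + x - 5
Step 3: u_x = 12x + 1
Step 4: At (5, -3): u_x = 60 + 1 = 61

61


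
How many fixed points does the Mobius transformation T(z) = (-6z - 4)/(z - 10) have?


Step 1: Fixed points satisfy T(z) = z
Step 2: z^2 - 4z + 4 = 0
Step 3: Discriminant = (-4)^2 - 4*1*4 = 0
Step 4: Number of fixed points = 1

1


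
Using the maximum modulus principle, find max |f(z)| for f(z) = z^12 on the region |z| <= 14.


Step 1: On |z| = 14, |f(z)| = |z|^12 = 14^12
Step 2: By maximum modulus principle, maximum is on boundary.
Step 3: Maximum = 56693912375296 = 56693912375296

56693912375296


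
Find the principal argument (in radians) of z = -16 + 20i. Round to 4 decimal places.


Step 1: z = -16 + 20i
Step 2: arg(z) = atan2(20, -16)
Step 3: arg(z) = 2.2455

2.2455


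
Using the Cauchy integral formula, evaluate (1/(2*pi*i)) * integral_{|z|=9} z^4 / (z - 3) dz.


Step 1: f(z) = z^4, a = 3 is inside |z| = 9
Step 2: By Cauchy integral formula: (1/(2pi*i)) * integral = f(a)
Step 3: f(3) = 3^4 = 81

81


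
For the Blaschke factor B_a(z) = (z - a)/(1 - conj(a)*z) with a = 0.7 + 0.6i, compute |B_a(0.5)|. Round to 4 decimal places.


Step 1: Numerator z0 - a = 0.5 - (0.7 + 0.6i) = -0.2 - 0.6i
Step 2: Denominator 1 - conj(a)*z0 = 1 - (0.7 - 0.6i)*0.5 = 0.65 + 0.3i
Step 3: |z0 - a|^2 = (-0.2)^2 + (-0.6)^2 = 0.4; |1 - conj(a)*z0|^2 = 0.65^2 + 0.3^2 = 0.5125
Step 4: |B_a(0.5)| = sqrt(0.4 / 0.5125) = sqrt(0.780488)
Step 5: = 0.8835

0.8835


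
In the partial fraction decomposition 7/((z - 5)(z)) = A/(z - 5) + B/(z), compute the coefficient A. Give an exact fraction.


Step 1: Multiply both sides by (z - 5) and set z = 5
Step 2: A = 7 / (5 - 0)
Step 3: A = 7 / 5
Step 4: A = 7/5

7/5


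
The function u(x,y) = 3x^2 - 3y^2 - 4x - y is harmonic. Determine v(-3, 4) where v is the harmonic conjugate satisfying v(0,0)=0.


Step 1: v_x = -u_y = 6y + 1
Step 2: v_y = u_x = 6x - 4
Step 3: v = 6xy + x - 4y + C
Step 4: v(0,0) = 0 => C = 0
Step 5: v(-3, 4) = -91

-91


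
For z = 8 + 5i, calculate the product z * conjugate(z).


Step 1: conj(z) = 8 - 5i
Step 2: z * conj(z) = 8^2 + 5^2
Step 3: = 64 + 25 = 89

89


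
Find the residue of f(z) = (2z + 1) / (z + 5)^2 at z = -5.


Step 1: Pole of order 2 at z = -5
Step 2: Res = lim d/dz [(z + 5)^2 * f(z)] as z -> -5
Step 3: (z + 5)^2 * f(z) = 2z + 1
Step 4: d/dz[2z + 1] = 2

2


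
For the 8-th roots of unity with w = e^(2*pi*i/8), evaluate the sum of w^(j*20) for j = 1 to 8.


Step 1: The sum sum_{j=1}^{n} w^(k*j) equals n if n | k, else 0.
Step 2: Here n = 8, k = 20
Step 3: Does n divide k? 8 | 20 -> False
Step 4: Sum = 0

0


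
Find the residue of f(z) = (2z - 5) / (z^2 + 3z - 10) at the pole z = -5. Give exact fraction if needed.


Step 1: Q(z) = z^2 + 3z - 10 = (z + 5)(z - 2)
Step 2: Q'(z) = 2z + 3
Step 3: Q'(-5) = -7, P(-5) = -15
Step 4: Res = P(-5)/Q'(-5) = -15/(-7) = 15/7

15/7


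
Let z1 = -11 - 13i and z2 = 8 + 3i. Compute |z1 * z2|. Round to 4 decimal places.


Step 1: |z1| = sqrt((-11)^2 + (-13)^2) = sqrt(290)
Step 2: |z2| = sqrt(8^2 + 3^2) = sqrt(73)
Step 3: |z1*z2| = |z1|*|z2| = sqrt(290) * sqrt(73) = sqrt(290 * 73) = sqrt(21170)
Step 4: = 145.4991

145.4991


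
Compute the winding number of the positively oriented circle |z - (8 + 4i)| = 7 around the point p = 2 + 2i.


Step 1: Center c = (8, 4), radius = 7
Step 2: |p - c|^2 = (-6)^2 + (-2)^2 = 40
Step 3: r^2 = 49
Step 4: |p-c| < r so winding number = 1

1


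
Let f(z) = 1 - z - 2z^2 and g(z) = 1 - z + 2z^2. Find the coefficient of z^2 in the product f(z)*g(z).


Step 1: z^2 term in f*g comes from: (1)*(2z^2) + (-z)*(-z) + (-2z^2)*(1)
Step 2: = 2 + 1 - 2
Step 3: = 1

1


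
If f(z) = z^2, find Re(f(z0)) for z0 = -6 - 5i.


Step 1: z0 = -6 - 5i
Step 2: z0^2 = (-6)^2 - (-5)^2 + 60i
Step 3: real part = 36 - 25 = 11

11


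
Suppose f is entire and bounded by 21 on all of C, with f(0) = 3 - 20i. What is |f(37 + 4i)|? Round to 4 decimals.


Step 1: By Liouville's theorem, a bounded entire function is constant.
Step 2: f(z) = f(0) = 3 - 20i for all z.
Step 3: |f(w)| = |3 - 20i| = sqrt(9 + 400)
Step 4: = 20.2237

20.2237


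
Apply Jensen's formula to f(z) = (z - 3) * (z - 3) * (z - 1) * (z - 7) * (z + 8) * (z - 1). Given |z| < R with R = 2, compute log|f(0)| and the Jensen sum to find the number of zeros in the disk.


Jensen's formula: (1/2pi)*integral log|f(Re^it)|dt = log|f(0)| + sum_{|a_k|<R} log(R/|a_k|)
Step 1: f(0) = (-3) * (-3) * (-1) * (-7) * 8 * (-1) = -504
Step 2: log|f(0)| = log|3| + log|3| + log|1| + log|7| + log|-8| + log|1| = 6.2226
Step 3: Zeros inside |z| < 2: 1, 1
Step 4: Jensen sum = log(2/1) + log(2/1) = 1.3863
Step 5: n(R) = number of terms in the Jensen sum = count of zeros inside |z| < 2 = 2

2
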